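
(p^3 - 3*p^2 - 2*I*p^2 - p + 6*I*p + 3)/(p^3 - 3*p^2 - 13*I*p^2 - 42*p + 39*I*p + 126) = (p^2 - 2*I*p - 1)/(p^2 - 13*I*p - 42)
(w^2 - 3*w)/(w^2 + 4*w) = (w - 3)/(w + 4)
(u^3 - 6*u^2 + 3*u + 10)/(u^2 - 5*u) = u - 1 - 2/u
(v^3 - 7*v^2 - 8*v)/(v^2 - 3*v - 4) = v*(v - 8)/(v - 4)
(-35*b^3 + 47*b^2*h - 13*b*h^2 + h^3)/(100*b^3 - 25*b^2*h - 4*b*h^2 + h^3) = (-7*b^2 + 8*b*h - h^2)/(20*b^2 - b*h - h^2)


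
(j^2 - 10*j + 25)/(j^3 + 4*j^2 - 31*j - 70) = (j - 5)/(j^2 + 9*j + 14)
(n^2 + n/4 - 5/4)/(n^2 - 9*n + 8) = (n + 5/4)/(n - 8)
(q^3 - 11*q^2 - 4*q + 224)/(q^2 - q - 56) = (q^2 - 3*q - 28)/(q + 7)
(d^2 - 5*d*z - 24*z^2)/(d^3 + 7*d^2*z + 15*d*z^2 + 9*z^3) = (d - 8*z)/(d^2 + 4*d*z + 3*z^2)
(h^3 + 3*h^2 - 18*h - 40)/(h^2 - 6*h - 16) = (h^2 + h - 20)/(h - 8)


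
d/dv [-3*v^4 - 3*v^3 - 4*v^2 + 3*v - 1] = -12*v^3 - 9*v^2 - 8*v + 3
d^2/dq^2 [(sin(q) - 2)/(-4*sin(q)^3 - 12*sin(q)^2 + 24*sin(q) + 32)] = (4*sin(q)^3 + 11*sin(q)^2 - 8*sin(q) - 42)/(4*(sin(q) + 1)^2*(sin(q) + 4)^3)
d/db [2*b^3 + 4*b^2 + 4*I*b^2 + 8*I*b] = 6*b^2 + 8*b*(1 + I) + 8*I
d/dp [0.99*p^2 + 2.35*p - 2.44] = 1.98*p + 2.35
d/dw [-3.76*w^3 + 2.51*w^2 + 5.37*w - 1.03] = -11.28*w^2 + 5.02*w + 5.37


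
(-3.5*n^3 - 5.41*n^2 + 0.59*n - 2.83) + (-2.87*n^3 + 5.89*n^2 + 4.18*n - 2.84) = -6.37*n^3 + 0.48*n^2 + 4.77*n - 5.67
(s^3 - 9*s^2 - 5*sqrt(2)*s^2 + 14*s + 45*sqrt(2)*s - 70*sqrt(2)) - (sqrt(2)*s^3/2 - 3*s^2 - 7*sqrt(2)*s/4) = -sqrt(2)*s^3/2 + s^3 - 5*sqrt(2)*s^2 - 6*s^2 + 14*s + 187*sqrt(2)*s/4 - 70*sqrt(2)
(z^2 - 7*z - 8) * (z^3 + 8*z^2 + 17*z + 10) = z^5 + z^4 - 47*z^3 - 173*z^2 - 206*z - 80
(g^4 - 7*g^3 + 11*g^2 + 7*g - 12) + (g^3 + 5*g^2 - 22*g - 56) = g^4 - 6*g^3 + 16*g^2 - 15*g - 68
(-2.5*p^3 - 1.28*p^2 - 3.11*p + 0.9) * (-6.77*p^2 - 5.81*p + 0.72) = 16.925*p^5 + 23.1906*p^4 + 26.6915*p^3 + 11.0545*p^2 - 7.4682*p + 0.648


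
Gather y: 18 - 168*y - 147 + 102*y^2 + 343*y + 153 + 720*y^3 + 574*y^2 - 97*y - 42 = 720*y^3 + 676*y^2 + 78*y - 18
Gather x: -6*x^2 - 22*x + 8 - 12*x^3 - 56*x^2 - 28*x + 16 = -12*x^3 - 62*x^2 - 50*x + 24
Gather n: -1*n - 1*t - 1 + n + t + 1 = 0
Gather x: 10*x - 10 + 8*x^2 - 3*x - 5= 8*x^2 + 7*x - 15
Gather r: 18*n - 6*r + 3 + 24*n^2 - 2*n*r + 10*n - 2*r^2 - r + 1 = 24*n^2 + 28*n - 2*r^2 + r*(-2*n - 7) + 4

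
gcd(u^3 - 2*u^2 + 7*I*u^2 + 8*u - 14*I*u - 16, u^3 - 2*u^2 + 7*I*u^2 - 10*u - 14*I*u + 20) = u - 2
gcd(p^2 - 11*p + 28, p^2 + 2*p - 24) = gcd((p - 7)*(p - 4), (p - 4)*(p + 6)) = p - 4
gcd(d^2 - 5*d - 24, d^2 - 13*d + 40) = d - 8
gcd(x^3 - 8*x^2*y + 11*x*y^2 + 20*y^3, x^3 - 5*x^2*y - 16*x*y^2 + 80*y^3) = x^2 - 9*x*y + 20*y^2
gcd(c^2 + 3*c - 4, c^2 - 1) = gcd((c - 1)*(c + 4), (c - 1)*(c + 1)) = c - 1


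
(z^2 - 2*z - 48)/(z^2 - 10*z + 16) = (z + 6)/(z - 2)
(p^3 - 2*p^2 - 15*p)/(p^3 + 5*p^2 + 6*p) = (p - 5)/(p + 2)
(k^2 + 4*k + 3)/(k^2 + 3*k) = (k + 1)/k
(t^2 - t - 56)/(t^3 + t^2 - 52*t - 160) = (t + 7)/(t^2 + 9*t + 20)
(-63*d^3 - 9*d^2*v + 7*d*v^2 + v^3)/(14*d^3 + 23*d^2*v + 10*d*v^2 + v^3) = (-9*d^2 + v^2)/(2*d^2 + 3*d*v + v^2)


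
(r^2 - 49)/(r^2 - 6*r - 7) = (r + 7)/(r + 1)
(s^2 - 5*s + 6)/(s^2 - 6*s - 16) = (-s^2 + 5*s - 6)/(-s^2 + 6*s + 16)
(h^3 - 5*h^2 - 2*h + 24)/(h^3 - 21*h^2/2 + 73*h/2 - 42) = 2*(h + 2)/(2*h - 7)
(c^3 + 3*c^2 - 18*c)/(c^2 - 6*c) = (c^2 + 3*c - 18)/(c - 6)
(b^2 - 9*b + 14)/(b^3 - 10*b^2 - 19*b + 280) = (b - 2)/(b^2 - 3*b - 40)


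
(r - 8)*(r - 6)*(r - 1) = r^3 - 15*r^2 + 62*r - 48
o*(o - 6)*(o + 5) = o^3 - o^2 - 30*o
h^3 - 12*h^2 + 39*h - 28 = (h - 7)*(h - 4)*(h - 1)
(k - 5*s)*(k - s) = k^2 - 6*k*s + 5*s^2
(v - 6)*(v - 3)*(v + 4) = v^3 - 5*v^2 - 18*v + 72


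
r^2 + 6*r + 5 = (r + 1)*(r + 5)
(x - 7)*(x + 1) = x^2 - 6*x - 7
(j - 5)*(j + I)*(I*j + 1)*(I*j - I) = -j^4 + 6*j^3 - 6*j^2 + 6*j - 5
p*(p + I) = p^2 + I*p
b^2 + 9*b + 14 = (b + 2)*(b + 7)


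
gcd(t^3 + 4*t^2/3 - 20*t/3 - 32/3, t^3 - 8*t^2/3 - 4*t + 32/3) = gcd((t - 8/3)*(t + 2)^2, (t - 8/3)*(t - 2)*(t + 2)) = t^2 - 2*t/3 - 16/3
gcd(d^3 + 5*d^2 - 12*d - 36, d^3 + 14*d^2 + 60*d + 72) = d^2 + 8*d + 12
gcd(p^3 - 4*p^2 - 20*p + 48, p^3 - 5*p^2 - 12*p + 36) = p^2 - 8*p + 12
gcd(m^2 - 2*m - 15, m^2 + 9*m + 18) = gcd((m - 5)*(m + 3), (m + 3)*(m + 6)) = m + 3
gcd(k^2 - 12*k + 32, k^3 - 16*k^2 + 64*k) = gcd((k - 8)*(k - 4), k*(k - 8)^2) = k - 8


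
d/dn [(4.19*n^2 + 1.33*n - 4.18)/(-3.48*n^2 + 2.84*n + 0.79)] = (16.528*n^2 - 22.4726*n + 12.9219)/(12.1104*n^4 - 19.7664*n^3 + 2.5672*n^2 + 4.4872*n + 0.6241)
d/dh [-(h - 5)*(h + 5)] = -2*h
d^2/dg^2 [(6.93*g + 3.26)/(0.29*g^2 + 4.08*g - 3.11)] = ((0.58*g + 4.08)*(1.16*g + 8.16)*(6.93*g + 3.26) - (12.0582*g + 58.4396)*(0.29*g^2 + 4.08*g - 3.11))/(0.29*g^2 + 4.08*g - 3.11)^3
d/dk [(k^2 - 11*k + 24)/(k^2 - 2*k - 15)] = 3*(3*k^2 - 26*k + 71)/(k^4 - 4*k^3 - 26*k^2 + 60*k + 225)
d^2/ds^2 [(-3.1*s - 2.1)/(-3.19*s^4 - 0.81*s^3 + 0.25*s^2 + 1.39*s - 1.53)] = (378.55092*s^7 + 555.55764*s^6 + 160.15566*s^5 + 65.09598*s^4 - 339.28576*s^3 - 182.49444*s^2 - 4.12218*s + 22.90686)/(32.461759*s^12 + 24.727923*s^11 - 1.353198*s^10 - 45.778746*s^9 + 25.264623*s^8 + 27.78729*s^7 + 15.853871*s^6 - 38.12961*s^5 + 10.904451*s^4 + 6.192818*s^3 + 7.112664*s^2 - 9.761553*s + 3.581577)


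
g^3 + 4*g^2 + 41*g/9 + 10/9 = (g + 1/3)*(g + 5/3)*(g + 2)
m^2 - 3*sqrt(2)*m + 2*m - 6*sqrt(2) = (m + 2)*(m - 3*sqrt(2))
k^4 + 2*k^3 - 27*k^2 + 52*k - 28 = (k - 2)^2*(k - 1)*(k + 7)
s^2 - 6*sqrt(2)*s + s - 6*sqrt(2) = (s + 1)*(s - 6*sqrt(2))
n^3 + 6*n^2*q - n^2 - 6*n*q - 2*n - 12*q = (n - 2)*(n + 1)*(n + 6*q)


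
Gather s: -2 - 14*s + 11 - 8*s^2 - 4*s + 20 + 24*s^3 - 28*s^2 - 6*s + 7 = 24*s^3 - 36*s^2 - 24*s + 36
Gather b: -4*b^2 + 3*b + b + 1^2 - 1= -4*b^2 + 4*b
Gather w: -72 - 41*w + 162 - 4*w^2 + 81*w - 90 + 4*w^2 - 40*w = 0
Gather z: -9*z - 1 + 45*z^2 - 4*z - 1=45*z^2 - 13*z - 2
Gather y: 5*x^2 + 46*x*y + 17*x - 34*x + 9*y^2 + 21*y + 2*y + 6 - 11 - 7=5*x^2 - 17*x + 9*y^2 + y*(46*x + 23) - 12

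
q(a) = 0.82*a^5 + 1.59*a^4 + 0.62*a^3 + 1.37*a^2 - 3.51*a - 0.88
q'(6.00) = 6767.25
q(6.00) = 8598.26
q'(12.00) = 96304.89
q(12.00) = 238238.12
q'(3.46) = 879.29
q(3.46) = 663.56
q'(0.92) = 8.47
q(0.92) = -0.79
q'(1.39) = 36.28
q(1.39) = 8.74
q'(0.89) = 7.46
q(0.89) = -1.03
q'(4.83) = 3001.13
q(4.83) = 3104.83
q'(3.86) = 1310.75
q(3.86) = 1097.29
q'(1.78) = 84.29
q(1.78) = 31.32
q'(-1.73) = 1.11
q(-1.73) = 7.62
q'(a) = 4.1*a^4 + 6.36*a^3 + 1.86*a^2 + 2.74*a - 3.51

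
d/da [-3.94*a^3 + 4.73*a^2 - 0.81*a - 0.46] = -11.82*a^2 + 9.46*a - 0.81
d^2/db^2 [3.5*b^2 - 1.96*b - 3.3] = 7.00000000000000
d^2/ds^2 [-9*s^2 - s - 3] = -18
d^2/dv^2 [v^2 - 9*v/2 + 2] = 2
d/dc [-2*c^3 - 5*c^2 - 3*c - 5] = -6*c^2 - 10*c - 3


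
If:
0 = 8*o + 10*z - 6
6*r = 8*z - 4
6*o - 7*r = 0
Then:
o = 7/101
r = 6/101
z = 55/101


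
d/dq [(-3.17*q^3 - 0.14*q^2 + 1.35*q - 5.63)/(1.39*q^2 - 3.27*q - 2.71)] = (-4.4063*q^4 + 20.7318*q^3 + 24.3534*q^2 + 16.4102*q - 22.0686)/(1.9321*q^4 - 9.0906*q^3 + 3.1591*q^2 + 17.7234*q + 7.3441)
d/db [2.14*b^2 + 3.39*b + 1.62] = 4.28*b + 3.39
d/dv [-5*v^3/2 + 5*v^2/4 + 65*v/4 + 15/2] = -15*v^2/2 + 5*v/2 + 65/4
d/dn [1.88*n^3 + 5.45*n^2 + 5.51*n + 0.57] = 5.64*n^2 + 10.9*n + 5.51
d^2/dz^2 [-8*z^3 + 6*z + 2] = -48*z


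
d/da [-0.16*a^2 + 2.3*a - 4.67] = 2.3 - 0.32*a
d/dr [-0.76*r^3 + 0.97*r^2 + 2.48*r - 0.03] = -2.28*r^2 + 1.94*r + 2.48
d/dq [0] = 0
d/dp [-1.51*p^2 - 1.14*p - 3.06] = -3.02*p - 1.14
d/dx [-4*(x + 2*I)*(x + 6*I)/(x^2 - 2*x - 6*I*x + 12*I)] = (x^2*(8 + 56*I) + x*(-96 - 96*I) + 480 + 288*I)/(x^4 + x^3*(-4 - 12*I) + x^2*(-32 + 48*I) + x*(144 - 48*I) - 144)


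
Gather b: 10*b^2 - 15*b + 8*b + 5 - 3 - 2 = 10*b^2 - 7*b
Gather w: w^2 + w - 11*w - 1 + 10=w^2 - 10*w + 9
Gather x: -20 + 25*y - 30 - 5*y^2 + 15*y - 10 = -5*y^2 + 40*y - 60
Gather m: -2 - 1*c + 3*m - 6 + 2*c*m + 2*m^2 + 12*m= -c + 2*m^2 + m*(2*c + 15) - 8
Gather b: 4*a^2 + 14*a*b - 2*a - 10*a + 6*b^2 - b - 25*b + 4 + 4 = 4*a^2 - 12*a + 6*b^2 + b*(14*a - 26) + 8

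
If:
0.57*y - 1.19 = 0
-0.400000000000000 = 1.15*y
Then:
No Solution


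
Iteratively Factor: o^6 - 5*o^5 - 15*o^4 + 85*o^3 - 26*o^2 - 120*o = (o)*(o^5 - 5*o^4 - 15*o^3 + 85*o^2 - 26*o - 120) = o*(o - 5)*(o^4 - 15*o^2 + 10*o + 24) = o*(o - 5)*(o - 3)*(o^3 + 3*o^2 - 6*o - 8) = o*(o - 5)*(o - 3)*(o + 4)*(o^2 - o - 2) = o*(o - 5)*(o - 3)*(o - 2)*(o + 4)*(o + 1)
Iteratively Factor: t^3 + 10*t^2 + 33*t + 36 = (t + 3)*(t^2 + 7*t + 12) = (t + 3)^2*(t + 4)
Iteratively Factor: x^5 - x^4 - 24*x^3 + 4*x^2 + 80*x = (x + 4)*(x^4 - 5*x^3 - 4*x^2 + 20*x) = x*(x + 4)*(x^3 - 5*x^2 - 4*x + 20) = x*(x - 2)*(x + 4)*(x^2 - 3*x - 10) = x*(x - 2)*(x + 2)*(x + 4)*(x - 5)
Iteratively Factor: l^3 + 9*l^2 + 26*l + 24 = (l + 3)*(l^2 + 6*l + 8) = (l + 3)*(l + 4)*(l + 2)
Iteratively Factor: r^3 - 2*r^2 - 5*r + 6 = (r - 3)*(r^2 + r - 2) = (r - 3)*(r + 2)*(r - 1)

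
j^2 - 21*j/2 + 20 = (j - 8)*(j - 5/2)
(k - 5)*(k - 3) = k^2 - 8*k + 15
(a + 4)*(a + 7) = a^2 + 11*a + 28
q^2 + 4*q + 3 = (q + 1)*(q + 3)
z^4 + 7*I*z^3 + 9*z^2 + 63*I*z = z*(z - 3*I)*(z + 3*I)*(z + 7*I)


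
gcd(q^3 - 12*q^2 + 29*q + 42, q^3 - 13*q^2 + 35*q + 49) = q^2 - 6*q - 7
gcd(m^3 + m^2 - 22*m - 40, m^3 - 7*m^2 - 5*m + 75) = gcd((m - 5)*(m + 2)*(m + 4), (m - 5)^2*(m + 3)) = m - 5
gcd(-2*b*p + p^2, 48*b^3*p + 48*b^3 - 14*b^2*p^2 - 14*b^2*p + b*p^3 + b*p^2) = 1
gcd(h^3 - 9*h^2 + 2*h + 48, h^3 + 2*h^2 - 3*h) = 1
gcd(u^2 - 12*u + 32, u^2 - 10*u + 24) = u - 4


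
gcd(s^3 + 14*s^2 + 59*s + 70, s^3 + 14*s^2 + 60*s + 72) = s + 2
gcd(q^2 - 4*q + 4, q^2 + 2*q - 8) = q - 2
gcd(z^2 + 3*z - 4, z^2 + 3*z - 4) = z^2 + 3*z - 4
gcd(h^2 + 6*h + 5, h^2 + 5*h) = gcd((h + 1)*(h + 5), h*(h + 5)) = h + 5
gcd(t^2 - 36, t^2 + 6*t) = t + 6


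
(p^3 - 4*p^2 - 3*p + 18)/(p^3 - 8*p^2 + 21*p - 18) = (p + 2)/(p - 2)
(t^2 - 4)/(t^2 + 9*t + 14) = (t - 2)/(t + 7)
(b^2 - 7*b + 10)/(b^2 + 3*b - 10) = (b - 5)/(b + 5)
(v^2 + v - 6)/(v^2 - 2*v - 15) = (v - 2)/(v - 5)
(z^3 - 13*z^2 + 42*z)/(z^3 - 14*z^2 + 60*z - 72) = z*(z - 7)/(z^2 - 8*z + 12)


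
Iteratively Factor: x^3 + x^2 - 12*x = (x - 3)*(x^2 + 4*x) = x*(x - 3)*(x + 4)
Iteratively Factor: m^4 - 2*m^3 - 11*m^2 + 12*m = (m)*(m^3 - 2*m^2 - 11*m + 12) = m*(m - 1)*(m^2 - m - 12) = m*(m - 1)*(m + 3)*(m - 4)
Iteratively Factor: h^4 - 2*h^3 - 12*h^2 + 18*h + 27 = (h - 3)*(h^3 + h^2 - 9*h - 9) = (h - 3)*(h + 1)*(h^2 - 9) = (h - 3)*(h + 1)*(h + 3)*(h - 3)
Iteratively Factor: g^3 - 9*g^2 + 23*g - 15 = (g - 1)*(g^2 - 8*g + 15) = (g - 5)*(g - 1)*(g - 3)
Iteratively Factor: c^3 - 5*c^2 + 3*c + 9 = (c - 3)*(c^2 - 2*c - 3) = (c - 3)^2*(c + 1)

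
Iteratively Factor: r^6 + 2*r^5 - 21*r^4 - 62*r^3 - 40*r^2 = (r)*(r^5 + 2*r^4 - 21*r^3 - 62*r^2 - 40*r) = r*(r + 2)*(r^4 - 21*r^2 - 20*r) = r^2*(r + 2)*(r^3 - 21*r - 20) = r^2*(r + 1)*(r + 2)*(r^2 - r - 20) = r^2*(r - 5)*(r + 1)*(r + 2)*(r + 4)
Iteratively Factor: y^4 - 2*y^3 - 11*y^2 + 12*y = (y - 4)*(y^3 + 2*y^2 - 3*y) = y*(y - 4)*(y^2 + 2*y - 3) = y*(y - 4)*(y + 3)*(y - 1)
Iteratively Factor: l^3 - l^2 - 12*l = (l - 4)*(l^2 + 3*l) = l*(l - 4)*(l + 3)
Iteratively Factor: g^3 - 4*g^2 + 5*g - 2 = (g - 1)*(g^2 - 3*g + 2) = (g - 2)*(g - 1)*(g - 1)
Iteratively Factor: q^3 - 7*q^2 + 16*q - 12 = (q - 3)*(q^2 - 4*q + 4) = (q - 3)*(q - 2)*(q - 2)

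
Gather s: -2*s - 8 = -2*s - 8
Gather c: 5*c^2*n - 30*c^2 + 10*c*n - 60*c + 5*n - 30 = c^2*(5*n - 30) + c*(10*n - 60) + 5*n - 30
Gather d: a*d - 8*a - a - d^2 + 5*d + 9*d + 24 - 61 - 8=-9*a - d^2 + d*(a + 14) - 45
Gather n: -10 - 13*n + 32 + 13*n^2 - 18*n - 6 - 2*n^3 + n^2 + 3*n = -2*n^3 + 14*n^2 - 28*n + 16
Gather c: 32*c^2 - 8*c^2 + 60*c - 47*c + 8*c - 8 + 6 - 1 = 24*c^2 + 21*c - 3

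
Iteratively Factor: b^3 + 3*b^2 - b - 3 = (b + 3)*(b^2 - 1) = (b - 1)*(b + 3)*(b + 1)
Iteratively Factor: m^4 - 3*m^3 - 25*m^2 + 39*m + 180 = (m - 5)*(m^3 + 2*m^2 - 15*m - 36) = (m - 5)*(m + 3)*(m^2 - m - 12) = (m - 5)*(m - 4)*(m + 3)*(m + 3)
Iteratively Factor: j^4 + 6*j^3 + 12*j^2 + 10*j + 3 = (j + 1)*(j^3 + 5*j^2 + 7*j + 3) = (j + 1)*(j + 3)*(j^2 + 2*j + 1) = (j + 1)^2*(j + 3)*(j + 1)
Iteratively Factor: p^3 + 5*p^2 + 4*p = (p + 4)*(p^2 + p) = (p + 1)*(p + 4)*(p)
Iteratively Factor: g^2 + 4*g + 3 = (g + 3)*(g + 1)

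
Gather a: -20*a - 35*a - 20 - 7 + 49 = 22 - 55*a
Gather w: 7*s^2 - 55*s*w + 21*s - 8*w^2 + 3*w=7*s^2 + 21*s - 8*w^2 + w*(3 - 55*s)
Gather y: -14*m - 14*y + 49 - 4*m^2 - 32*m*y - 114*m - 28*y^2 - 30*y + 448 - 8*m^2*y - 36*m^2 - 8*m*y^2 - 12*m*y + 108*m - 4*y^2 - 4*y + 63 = -40*m^2 - 20*m + y^2*(-8*m - 32) + y*(-8*m^2 - 44*m - 48) + 560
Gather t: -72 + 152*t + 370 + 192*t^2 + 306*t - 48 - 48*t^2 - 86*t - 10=144*t^2 + 372*t + 240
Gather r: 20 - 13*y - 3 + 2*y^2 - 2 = 2*y^2 - 13*y + 15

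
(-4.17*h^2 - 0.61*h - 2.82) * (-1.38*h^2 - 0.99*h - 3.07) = 5.7546*h^4 + 4.9701*h^3 + 17.2974*h^2 + 4.6645*h + 8.6574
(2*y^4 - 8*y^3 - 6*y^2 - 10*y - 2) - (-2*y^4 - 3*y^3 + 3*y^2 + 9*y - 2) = 4*y^4 - 5*y^3 - 9*y^2 - 19*y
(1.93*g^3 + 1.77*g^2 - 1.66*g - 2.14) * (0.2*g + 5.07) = 0.386*g^4 + 10.1391*g^3 + 8.6419*g^2 - 8.8442*g - 10.8498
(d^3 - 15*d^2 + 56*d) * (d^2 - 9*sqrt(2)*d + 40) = d^5 - 15*d^4 - 9*sqrt(2)*d^4 + 96*d^3 + 135*sqrt(2)*d^3 - 504*sqrt(2)*d^2 - 600*d^2 + 2240*d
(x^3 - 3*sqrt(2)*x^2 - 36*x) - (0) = x^3 - 3*sqrt(2)*x^2 - 36*x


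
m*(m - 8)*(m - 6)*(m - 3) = m^4 - 17*m^3 + 90*m^2 - 144*m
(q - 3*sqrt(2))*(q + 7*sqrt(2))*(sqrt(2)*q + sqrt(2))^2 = 2*q^4 + 4*q^3 + 8*sqrt(2)*q^3 - 82*q^2 + 16*sqrt(2)*q^2 - 168*q + 8*sqrt(2)*q - 84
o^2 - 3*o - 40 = (o - 8)*(o + 5)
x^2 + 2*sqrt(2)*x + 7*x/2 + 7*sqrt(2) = (x + 7/2)*(x + 2*sqrt(2))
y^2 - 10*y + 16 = (y - 8)*(y - 2)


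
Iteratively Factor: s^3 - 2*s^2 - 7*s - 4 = (s + 1)*(s^2 - 3*s - 4) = (s + 1)^2*(s - 4)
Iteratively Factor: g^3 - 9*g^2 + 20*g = (g)*(g^2 - 9*g + 20) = g*(g - 5)*(g - 4)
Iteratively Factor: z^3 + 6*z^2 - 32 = (z + 4)*(z^2 + 2*z - 8) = (z - 2)*(z + 4)*(z + 4)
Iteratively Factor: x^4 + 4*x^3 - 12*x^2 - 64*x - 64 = (x + 2)*(x^3 + 2*x^2 - 16*x - 32) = (x + 2)*(x + 4)*(x^2 - 2*x - 8) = (x - 4)*(x + 2)*(x + 4)*(x + 2)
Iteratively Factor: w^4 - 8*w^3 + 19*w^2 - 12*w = (w - 4)*(w^3 - 4*w^2 + 3*w) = (w - 4)*(w - 1)*(w^2 - 3*w) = w*(w - 4)*(w - 1)*(w - 3)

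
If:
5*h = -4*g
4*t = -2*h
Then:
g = 5*t/2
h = -2*t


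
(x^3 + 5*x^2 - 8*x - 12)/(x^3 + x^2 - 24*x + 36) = (x + 1)/(x - 3)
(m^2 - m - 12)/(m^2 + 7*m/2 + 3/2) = 2*(m - 4)/(2*m + 1)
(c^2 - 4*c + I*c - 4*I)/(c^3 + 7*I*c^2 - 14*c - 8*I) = (c - 4)/(c^2 + 6*I*c - 8)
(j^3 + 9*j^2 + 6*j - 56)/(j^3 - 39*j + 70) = (j + 4)/(j - 5)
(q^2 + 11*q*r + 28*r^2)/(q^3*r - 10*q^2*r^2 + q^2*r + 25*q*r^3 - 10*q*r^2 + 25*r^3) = (q^2 + 11*q*r + 28*r^2)/(r*(q^3 - 10*q^2*r + q^2 + 25*q*r^2 - 10*q*r + 25*r^2))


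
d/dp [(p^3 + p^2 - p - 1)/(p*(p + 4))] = (p^4 + 8*p^3 + 5*p^2 + 2*p + 4)/(p^2*(p^2 + 8*p + 16))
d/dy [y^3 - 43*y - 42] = 3*y^2 - 43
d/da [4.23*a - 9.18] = 4.23000000000000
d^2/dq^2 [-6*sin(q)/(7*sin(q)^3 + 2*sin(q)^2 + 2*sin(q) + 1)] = 6*(196*sin(q)^7 + 154*sin(q)^6 - 314*sin(q)^5 - 347*sin(q)^4 + 145*sin(q)^2 - sin(q) - 7*sin(3*q)^2 + 8*sin(3*q) - 2*sin(5*q) + 4)/(7*sin(q)^3 + 2*sin(q)^2 + 2*sin(q) + 1)^3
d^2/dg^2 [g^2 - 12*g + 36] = 2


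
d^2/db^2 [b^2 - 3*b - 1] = 2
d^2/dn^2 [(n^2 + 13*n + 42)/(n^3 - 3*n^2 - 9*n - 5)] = 2*(n^4 + 37*n^3 + 87*n^2 - 977*n + 2212)/(n^7 - 11*n^6 + 21*n^5 + 89*n^4 - 109*n^3 - 465*n^2 - 425*n - 125)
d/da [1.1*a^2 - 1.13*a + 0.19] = 2.2*a - 1.13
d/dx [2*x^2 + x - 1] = 4*x + 1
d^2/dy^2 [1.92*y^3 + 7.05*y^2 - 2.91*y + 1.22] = 11.52*y + 14.1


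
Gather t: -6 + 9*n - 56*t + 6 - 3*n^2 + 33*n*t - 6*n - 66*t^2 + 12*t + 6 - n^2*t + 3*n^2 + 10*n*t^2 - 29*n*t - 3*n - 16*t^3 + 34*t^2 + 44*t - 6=-16*t^3 + t^2*(10*n - 32) + t*(-n^2 + 4*n)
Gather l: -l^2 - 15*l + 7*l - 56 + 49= -l^2 - 8*l - 7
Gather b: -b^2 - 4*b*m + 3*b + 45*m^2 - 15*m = -b^2 + b*(3 - 4*m) + 45*m^2 - 15*m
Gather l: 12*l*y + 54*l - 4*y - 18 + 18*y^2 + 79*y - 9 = l*(12*y + 54) + 18*y^2 + 75*y - 27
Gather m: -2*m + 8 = 8 - 2*m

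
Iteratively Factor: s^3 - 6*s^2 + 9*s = (s - 3)*(s^2 - 3*s) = s*(s - 3)*(s - 3)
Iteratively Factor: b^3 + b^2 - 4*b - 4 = (b - 2)*(b^2 + 3*b + 2) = (b - 2)*(b + 2)*(b + 1)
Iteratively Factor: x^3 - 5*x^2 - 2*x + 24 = (x - 4)*(x^2 - x - 6) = (x - 4)*(x - 3)*(x + 2)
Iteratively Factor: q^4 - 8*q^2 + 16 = (q - 2)*(q^3 + 2*q^2 - 4*q - 8) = (q - 2)*(q + 2)*(q^2 - 4) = (q - 2)*(q + 2)^2*(q - 2)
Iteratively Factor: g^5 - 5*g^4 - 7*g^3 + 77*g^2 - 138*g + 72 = (g + 4)*(g^4 - 9*g^3 + 29*g^2 - 39*g + 18) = (g - 3)*(g + 4)*(g^3 - 6*g^2 + 11*g - 6) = (g - 3)*(g - 2)*(g + 4)*(g^2 - 4*g + 3) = (g - 3)*(g - 2)*(g - 1)*(g + 4)*(g - 3)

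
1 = 1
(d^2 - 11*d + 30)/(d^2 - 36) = (d - 5)/(d + 6)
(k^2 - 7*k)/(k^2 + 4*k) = (k - 7)/(k + 4)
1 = 1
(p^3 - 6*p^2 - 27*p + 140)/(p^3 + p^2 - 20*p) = (p - 7)/p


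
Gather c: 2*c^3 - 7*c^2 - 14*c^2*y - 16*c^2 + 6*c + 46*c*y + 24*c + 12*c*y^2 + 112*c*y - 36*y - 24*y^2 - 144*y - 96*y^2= 2*c^3 + c^2*(-14*y - 23) + c*(12*y^2 + 158*y + 30) - 120*y^2 - 180*y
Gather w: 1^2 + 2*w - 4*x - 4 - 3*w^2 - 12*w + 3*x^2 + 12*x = -3*w^2 - 10*w + 3*x^2 + 8*x - 3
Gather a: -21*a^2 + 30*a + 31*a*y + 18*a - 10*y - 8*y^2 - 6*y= -21*a^2 + a*(31*y + 48) - 8*y^2 - 16*y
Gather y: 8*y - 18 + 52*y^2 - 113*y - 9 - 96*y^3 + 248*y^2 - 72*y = -96*y^3 + 300*y^2 - 177*y - 27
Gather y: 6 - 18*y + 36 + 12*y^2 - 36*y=12*y^2 - 54*y + 42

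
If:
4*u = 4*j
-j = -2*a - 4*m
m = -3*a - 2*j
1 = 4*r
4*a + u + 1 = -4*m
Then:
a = 9/2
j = -5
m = -7/2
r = 1/4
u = -5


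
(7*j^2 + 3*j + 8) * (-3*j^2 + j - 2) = -21*j^4 - 2*j^3 - 35*j^2 + 2*j - 16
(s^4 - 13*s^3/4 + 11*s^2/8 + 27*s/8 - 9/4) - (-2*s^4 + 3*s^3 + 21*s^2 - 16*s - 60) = 3*s^4 - 25*s^3/4 - 157*s^2/8 + 155*s/8 + 231/4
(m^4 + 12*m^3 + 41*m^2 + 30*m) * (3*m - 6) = 3*m^5 + 30*m^4 + 51*m^3 - 156*m^2 - 180*m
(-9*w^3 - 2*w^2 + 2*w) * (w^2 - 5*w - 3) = -9*w^5 + 43*w^4 + 39*w^3 - 4*w^2 - 6*w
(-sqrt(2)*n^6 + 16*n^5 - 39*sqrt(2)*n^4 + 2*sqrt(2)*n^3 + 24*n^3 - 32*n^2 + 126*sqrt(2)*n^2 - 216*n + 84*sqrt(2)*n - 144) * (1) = -sqrt(2)*n^6 + 16*n^5 - 39*sqrt(2)*n^4 + 2*sqrt(2)*n^3 + 24*n^3 - 32*n^2 + 126*sqrt(2)*n^2 - 216*n + 84*sqrt(2)*n - 144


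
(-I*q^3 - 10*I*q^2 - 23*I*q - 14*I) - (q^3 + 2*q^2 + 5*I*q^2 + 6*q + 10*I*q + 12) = -q^3 - I*q^3 - 2*q^2 - 15*I*q^2 - 6*q - 33*I*q - 12 - 14*I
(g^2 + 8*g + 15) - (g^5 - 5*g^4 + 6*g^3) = -g^5 + 5*g^4 - 6*g^3 + g^2 + 8*g + 15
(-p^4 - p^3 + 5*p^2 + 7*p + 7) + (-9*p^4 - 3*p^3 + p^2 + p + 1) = -10*p^4 - 4*p^3 + 6*p^2 + 8*p + 8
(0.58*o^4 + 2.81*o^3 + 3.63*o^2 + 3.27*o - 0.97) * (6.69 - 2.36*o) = -1.3688*o^5 - 2.7514*o^4 + 10.2321*o^3 + 16.5675*o^2 + 24.1655*o - 6.4893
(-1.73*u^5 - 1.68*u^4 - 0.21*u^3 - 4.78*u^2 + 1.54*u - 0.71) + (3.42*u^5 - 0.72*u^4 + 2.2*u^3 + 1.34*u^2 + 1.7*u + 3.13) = 1.69*u^5 - 2.4*u^4 + 1.99*u^3 - 3.44*u^2 + 3.24*u + 2.42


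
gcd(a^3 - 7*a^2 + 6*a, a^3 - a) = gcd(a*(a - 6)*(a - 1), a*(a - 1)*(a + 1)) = a^2 - a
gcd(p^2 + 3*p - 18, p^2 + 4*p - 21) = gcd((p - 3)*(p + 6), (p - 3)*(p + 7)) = p - 3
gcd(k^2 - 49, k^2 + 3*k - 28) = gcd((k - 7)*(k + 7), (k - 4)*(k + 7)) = k + 7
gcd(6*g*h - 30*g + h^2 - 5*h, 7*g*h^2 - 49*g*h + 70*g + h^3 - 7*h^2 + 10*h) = h - 5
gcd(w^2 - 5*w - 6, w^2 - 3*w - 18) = w - 6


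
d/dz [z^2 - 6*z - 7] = 2*z - 6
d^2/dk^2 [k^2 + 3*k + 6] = 2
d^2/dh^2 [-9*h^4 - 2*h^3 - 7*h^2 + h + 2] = -108*h^2 - 12*h - 14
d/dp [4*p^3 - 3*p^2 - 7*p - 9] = 12*p^2 - 6*p - 7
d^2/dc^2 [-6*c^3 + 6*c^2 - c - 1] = 12 - 36*c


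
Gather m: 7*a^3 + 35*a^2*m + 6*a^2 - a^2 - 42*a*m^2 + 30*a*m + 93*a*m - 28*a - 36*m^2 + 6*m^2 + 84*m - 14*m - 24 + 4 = 7*a^3 + 5*a^2 - 28*a + m^2*(-42*a - 30) + m*(35*a^2 + 123*a + 70) - 20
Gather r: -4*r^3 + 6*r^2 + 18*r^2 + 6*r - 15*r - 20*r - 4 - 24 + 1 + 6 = -4*r^3 + 24*r^2 - 29*r - 21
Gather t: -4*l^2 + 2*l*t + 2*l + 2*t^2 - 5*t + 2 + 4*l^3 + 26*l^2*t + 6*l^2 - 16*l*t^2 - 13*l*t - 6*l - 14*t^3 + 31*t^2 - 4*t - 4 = 4*l^3 + 2*l^2 - 4*l - 14*t^3 + t^2*(33 - 16*l) + t*(26*l^2 - 11*l - 9) - 2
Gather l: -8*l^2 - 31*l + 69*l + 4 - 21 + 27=-8*l^2 + 38*l + 10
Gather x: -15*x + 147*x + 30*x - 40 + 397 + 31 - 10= 162*x + 378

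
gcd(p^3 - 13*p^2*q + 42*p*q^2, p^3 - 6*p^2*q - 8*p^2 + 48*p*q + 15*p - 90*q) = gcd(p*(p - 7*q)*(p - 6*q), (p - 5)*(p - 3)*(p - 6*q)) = p - 6*q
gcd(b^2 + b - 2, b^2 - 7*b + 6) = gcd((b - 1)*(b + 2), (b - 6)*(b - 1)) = b - 1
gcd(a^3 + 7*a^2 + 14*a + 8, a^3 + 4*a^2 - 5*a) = 1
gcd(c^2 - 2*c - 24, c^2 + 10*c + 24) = c + 4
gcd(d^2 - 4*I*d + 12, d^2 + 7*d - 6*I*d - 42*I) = d - 6*I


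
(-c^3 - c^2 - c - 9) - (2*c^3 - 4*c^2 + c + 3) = -3*c^3 + 3*c^2 - 2*c - 12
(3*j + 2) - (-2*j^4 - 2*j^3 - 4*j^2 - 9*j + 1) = 2*j^4 + 2*j^3 + 4*j^2 + 12*j + 1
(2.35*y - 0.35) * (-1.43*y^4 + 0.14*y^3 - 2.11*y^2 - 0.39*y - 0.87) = -3.3605*y^5 + 0.8295*y^4 - 5.0075*y^3 - 0.178*y^2 - 1.908*y + 0.3045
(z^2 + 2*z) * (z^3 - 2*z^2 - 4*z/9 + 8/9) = z^5 - 40*z^3/9 + 16*z/9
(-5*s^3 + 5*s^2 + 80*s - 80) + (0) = -5*s^3 + 5*s^2 + 80*s - 80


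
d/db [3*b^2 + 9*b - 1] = 6*b + 9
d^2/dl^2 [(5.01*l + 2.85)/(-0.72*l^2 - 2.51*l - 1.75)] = (-(1.44*l + 2.51)*(2.88*l + 5.02)*(5.01*l + 2.85) + (21.6432*l + 29.2542)*(0.72*l^2 + 2.51*l + 1.75))/(0.72*l^2 + 2.51*l + 1.75)^3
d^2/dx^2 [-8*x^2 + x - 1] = -16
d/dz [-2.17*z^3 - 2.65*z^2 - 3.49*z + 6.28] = -6.51*z^2 - 5.3*z - 3.49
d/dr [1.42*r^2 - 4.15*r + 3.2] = 2.84*r - 4.15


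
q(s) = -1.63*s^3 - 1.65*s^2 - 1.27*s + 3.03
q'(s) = -4.89*s^2 - 3.3*s - 1.27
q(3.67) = -104.43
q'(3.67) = -79.24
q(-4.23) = 102.25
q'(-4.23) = -74.81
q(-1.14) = 4.75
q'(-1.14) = -3.86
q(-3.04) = 37.44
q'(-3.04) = -36.43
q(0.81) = 0.05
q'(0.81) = -7.15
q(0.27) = 2.53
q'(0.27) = -2.52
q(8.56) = -1151.11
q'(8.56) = -387.83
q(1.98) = -18.61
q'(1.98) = -26.97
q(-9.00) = 1069.08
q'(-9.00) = -367.66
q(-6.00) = 303.33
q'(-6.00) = -157.51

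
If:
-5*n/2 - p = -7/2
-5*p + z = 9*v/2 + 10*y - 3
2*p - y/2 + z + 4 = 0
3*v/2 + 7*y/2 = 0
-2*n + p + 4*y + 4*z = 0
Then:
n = 225/179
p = 64/179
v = -1463/179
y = 627/179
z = -1061/358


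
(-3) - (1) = -4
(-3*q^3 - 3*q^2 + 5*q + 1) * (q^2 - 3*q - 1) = -3*q^5 + 6*q^4 + 17*q^3 - 11*q^2 - 8*q - 1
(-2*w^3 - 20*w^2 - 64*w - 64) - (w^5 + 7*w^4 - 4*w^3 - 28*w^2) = -w^5 - 7*w^4 + 2*w^3 + 8*w^2 - 64*w - 64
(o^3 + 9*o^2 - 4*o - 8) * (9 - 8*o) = -8*o^4 - 63*o^3 + 113*o^2 + 28*o - 72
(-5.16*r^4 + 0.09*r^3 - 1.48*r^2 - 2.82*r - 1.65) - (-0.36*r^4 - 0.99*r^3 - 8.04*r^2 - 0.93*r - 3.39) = -4.8*r^4 + 1.08*r^3 + 6.56*r^2 - 1.89*r + 1.74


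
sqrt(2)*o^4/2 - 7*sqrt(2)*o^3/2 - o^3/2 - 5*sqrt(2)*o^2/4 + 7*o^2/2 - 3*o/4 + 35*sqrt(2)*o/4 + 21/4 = (o - 7)*(o - 3*sqrt(2)/2)*(o + sqrt(2)/2)*(sqrt(2)*o/2 + 1/2)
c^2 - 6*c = c*(c - 6)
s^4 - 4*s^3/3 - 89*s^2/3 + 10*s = s*(s - 6)*(s - 1/3)*(s + 5)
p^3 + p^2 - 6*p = p*(p - 2)*(p + 3)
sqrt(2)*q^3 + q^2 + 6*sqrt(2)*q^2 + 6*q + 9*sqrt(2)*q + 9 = (q + 3)^2*(sqrt(2)*q + 1)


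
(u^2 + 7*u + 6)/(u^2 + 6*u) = (u + 1)/u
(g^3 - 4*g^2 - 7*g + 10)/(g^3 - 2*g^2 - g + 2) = (g^2 - 3*g - 10)/(g^2 - g - 2)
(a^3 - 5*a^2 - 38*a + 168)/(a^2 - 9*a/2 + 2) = 2*(a^2 - a - 42)/(2*a - 1)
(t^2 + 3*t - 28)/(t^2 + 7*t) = (t - 4)/t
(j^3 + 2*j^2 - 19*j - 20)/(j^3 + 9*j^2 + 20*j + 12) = (j^2 + j - 20)/(j^2 + 8*j + 12)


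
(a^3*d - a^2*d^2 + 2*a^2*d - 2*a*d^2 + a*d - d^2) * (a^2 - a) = a^5*d - a^4*d^2 + a^4*d - a^3*d^2 - a^3*d + a^2*d^2 - a^2*d + a*d^2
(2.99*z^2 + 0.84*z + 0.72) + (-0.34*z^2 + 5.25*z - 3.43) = 2.65*z^2 + 6.09*z - 2.71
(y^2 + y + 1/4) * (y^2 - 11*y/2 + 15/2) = y^4 - 9*y^3/2 + 9*y^2/4 + 49*y/8 + 15/8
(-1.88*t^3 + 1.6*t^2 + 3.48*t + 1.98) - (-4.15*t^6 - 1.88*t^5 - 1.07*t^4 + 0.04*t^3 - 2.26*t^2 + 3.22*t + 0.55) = 4.15*t^6 + 1.88*t^5 + 1.07*t^4 - 1.92*t^3 + 3.86*t^2 + 0.26*t + 1.43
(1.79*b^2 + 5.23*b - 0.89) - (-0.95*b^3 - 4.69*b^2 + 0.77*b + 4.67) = 0.95*b^3 + 6.48*b^2 + 4.46*b - 5.56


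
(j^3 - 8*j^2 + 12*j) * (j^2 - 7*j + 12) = j^5 - 15*j^4 + 80*j^3 - 180*j^2 + 144*j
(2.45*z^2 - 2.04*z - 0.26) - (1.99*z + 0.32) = 2.45*z^2 - 4.03*z - 0.58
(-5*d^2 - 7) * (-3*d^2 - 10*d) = 15*d^4 + 50*d^3 + 21*d^2 + 70*d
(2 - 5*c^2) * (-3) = 15*c^2 - 6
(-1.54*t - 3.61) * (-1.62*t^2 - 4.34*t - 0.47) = 2.4948*t^3 + 12.5318*t^2 + 16.3912*t + 1.6967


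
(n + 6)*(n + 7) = n^2 + 13*n + 42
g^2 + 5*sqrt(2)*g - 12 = (g - sqrt(2))*(g + 6*sqrt(2))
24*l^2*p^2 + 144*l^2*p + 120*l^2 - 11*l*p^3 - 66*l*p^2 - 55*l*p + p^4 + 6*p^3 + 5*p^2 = (-8*l + p)*(-3*l + p)*(p + 1)*(p + 5)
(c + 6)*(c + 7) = c^2 + 13*c + 42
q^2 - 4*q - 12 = (q - 6)*(q + 2)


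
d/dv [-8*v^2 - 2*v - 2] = -16*v - 2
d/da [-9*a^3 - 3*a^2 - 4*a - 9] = -27*a^2 - 6*a - 4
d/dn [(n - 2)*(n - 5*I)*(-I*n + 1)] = -3*I*n^2 - 4*n*(2 - I) + 8 - 5*I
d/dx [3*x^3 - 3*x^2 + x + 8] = 9*x^2 - 6*x + 1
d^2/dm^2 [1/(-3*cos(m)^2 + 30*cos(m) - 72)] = (8*sin(m)^4 - 12*sin(m)^2 + 555*cos(m) - 15*cos(3*m) - 300)/(6*(cos(m) - 6)^3*(cos(m) - 4)^3)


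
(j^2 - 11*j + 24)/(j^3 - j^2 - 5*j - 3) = (j - 8)/(j^2 + 2*j + 1)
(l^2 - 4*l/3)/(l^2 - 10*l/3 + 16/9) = 3*l*(3*l - 4)/(9*l^2 - 30*l + 16)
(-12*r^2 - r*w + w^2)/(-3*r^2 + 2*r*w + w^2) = (4*r - w)/(r - w)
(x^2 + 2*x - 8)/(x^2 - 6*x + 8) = (x + 4)/(x - 4)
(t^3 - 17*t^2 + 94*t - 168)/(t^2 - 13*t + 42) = t - 4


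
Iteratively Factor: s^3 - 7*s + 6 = (s - 1)*(s^2 + s - 6) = (s - 1)*(s + 3)*(s - 2)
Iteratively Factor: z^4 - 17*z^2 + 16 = (z + 1)*(z^3 - z^2 - 16*z + 16) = (z - 4)*(z + 1)*(z^2 + 3*z - 4) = (z - 4)*(z + 1)*(z + 4)*(z - 1)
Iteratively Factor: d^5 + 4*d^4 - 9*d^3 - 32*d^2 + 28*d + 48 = (d + 1)*(d^4 + 3*d^3 - 12*d^2 - 20*d + 48) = (d - 2)*(d + 1)*(d^3 + 5*d^2 - 2*d - 24) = (d - 2)*(d + 1)*(d + 3)*(d^2 + 2*d - 8) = (d - 2)*(d + 1)*(d + 3)*(d + 4)*(d - 2)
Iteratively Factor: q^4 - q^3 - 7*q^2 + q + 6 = (q + 1)*(q^3 - 2*q^2 - 5*q + 6) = (q - 3)*(q + 1)*(q^2 + q - 2) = (q - 3)*(q + 1)*(q + 2)*(q - 1)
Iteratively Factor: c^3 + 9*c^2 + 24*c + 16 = (c + 4)*(c^2 + 5*c + 4) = (c + 1)*(c + 4)*(c + 4)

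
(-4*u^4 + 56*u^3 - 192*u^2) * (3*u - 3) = -12*u^5 + 180*u^4 - 744*u^3 + 576*u^2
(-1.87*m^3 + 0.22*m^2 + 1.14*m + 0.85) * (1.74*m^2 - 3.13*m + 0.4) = -3.2538*m^5 + 6.2359*m^4 + 0.547*m^3 - 2.0012*m^2 - 2.2045*m + 0.34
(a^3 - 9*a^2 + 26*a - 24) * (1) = a^3 - 9*a^2 + 26*a - 24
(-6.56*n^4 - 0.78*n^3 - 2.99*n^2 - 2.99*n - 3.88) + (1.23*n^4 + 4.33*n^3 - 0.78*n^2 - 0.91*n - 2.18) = -5.33*n^4 + 3.55*n^3 - 3.77*n^2 - 3.9*n - 6.06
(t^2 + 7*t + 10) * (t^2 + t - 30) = t^4 + 8*t^3 - 13*t^2 - 200*t - 300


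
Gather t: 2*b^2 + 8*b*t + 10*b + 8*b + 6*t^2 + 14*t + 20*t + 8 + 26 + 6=2*b^2 + 18*b + 6*t^2 + t*(8*b + 34) + 40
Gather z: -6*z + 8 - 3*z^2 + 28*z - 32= -3*z^2 + 22*z - 24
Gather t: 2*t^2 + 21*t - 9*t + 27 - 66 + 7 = 2*t^2 + 12*t - 32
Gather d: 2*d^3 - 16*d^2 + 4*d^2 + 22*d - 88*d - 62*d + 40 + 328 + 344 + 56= 2*d^3 - 12*d^2 - 128*d + 768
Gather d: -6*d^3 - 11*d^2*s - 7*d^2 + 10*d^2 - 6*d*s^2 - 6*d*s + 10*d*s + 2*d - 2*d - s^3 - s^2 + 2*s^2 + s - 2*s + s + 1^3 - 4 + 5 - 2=-6*d^3 + d^2*(3 - 11*s) + d*(-6*s^2 + 4*s) - s^3 + s^2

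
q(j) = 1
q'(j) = 0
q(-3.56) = 1.00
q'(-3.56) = 0.00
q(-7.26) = 1.00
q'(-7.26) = 0.00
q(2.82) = 1.00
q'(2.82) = 0.00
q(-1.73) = 1.00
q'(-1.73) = 0.00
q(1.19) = 1.00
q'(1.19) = 0.00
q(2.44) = 1.00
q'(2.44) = 0.00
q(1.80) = 1.00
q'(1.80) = 0.00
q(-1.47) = 1.00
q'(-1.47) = 0.00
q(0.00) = 1.00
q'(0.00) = 0.00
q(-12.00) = 1.00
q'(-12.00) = 0.00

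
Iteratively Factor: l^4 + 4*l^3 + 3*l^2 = (l)*(l^3 + 4*l^2 + 3*l) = l*(l + 3)*(l^2 + l) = l*(l + 1)*(l + 3)*(l)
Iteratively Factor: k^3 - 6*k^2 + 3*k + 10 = (k - 2)*(k^2 - 4*k - 5) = (k - 5)*(k - 2)*(k + 1)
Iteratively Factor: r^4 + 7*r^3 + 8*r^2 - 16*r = (r - 1)*(r^3 + 8*r^2 + 16*r) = r*(r - 1)*(r^2 + 8*r + 16) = r*(r - 1)*(r + 4)*(r + 4)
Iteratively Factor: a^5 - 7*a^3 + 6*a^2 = (a + 3)*(a^4 - 3*a^3 + 2*a^2) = a*(a + 3)*(a^3 - 3*a^2 + 2*a) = a*(a - 1)*(a + 3)*(a^2 - 2*a) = a^2*(a - 1)*(a + 3)*(a - 2)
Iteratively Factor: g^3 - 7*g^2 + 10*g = (g - 2)*(g^2 - 5*g) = (g - 5)*(g - 2)*(g)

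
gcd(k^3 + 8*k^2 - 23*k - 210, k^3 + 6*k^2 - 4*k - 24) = k + 6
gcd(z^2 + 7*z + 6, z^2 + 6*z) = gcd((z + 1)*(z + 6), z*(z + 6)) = z + 6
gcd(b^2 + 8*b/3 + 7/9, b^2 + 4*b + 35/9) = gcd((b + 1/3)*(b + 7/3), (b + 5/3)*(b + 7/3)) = b + 7/3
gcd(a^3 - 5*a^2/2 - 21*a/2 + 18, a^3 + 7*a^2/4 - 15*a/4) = a + 3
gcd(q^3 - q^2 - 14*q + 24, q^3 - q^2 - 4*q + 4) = q - 2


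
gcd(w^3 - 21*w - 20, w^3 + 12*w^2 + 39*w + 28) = w^2 + 5*w + 4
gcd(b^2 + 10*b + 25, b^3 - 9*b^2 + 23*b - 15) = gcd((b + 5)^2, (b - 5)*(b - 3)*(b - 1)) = 1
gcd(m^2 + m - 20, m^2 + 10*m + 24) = 1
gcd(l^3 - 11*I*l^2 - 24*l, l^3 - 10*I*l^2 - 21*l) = l^2 - 3*I*l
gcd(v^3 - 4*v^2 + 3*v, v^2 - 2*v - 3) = v - 3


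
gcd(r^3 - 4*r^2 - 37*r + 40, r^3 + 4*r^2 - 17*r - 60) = r + 5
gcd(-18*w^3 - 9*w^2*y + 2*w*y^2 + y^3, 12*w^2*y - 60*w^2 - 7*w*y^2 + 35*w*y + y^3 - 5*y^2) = -3*w + y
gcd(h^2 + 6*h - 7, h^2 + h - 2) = h - 1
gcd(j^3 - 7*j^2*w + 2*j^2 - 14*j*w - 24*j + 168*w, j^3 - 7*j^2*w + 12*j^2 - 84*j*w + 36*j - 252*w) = -j^2 + 7*j*w - 6*j + 42*w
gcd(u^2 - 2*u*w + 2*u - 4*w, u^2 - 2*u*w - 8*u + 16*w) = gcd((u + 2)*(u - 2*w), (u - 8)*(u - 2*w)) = u - 2*w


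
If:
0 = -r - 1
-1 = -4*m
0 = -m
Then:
No Solution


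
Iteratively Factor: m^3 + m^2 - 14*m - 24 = (m - 4)*(m^2 + 5*m + 6) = (m - 4)*(m + 2)*(m + 3)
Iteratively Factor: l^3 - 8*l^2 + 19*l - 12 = (l - 4)*(l^2 - 4*l + 3) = (l - 4)*(l - 1)*(l - 3)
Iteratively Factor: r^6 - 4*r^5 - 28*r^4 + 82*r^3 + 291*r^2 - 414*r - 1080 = (r + 3)*(r^5 - 7*r^4 - 7*r^3 + 103*r^2 - 18*r - 360) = (r + 2)*(r + 3)*(r^4 - 9*r^3 + 11*r^2 + 81*r - 180) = (r + 2)*(r + 3)^2*(r^3 - 12*r^2 + 47*r - 60) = (r - 3)*(r + 2)*(r + 3)^2*(r^2 - 9*r + 20) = (r - 4)*(r - 3)*(r + 2)*(r + 3)^2*(r - 5)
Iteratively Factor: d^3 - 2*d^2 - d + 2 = (d + 1)*(d^2 - 3*d + 2) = (d - 2)*(d + 1)*(d - 1)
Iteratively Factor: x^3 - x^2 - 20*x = (x - 5)*(x^2 + 4*x) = (x - 5)*(x + 4)*(x)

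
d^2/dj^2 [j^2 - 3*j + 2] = 2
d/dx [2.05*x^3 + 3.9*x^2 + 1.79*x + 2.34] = 6.15*x^2 + 7.8*x + 1.79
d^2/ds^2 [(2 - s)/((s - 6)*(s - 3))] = 2*(-s^3 + 6*s^2 - 36)/(s^6 - 27*s^5 + 297*s^4 - 1701*s^3 + 5346*s^2 - 8748*s + 5832)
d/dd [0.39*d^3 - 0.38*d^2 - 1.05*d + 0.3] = 1.17*d^2 - 0.76*d - 1.05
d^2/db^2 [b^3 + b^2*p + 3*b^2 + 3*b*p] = 6*b + 2*p + 6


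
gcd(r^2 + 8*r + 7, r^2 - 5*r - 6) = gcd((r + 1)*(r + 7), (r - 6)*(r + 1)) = r + 1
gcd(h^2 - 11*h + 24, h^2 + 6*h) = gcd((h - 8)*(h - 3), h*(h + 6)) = 1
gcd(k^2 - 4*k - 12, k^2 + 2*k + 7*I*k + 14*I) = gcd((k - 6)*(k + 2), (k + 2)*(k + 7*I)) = k + 2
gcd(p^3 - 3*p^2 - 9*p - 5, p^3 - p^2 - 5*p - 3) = p^2 + 2*p + 1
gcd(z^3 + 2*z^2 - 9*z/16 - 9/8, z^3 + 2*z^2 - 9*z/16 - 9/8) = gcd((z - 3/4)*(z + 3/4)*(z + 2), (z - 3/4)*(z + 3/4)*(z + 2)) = z^3 + 2*z^2 - 9*z/16 - 9/8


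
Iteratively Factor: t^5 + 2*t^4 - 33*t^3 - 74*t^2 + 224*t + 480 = (t + 4)*(t^4 - 2*t^3 - 25*t^2 + 26*t + 120) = (t + 4)^2*(t^3 - 6*t^2 - t + 30) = (t - 3)*(t + 4)^2*(t^2 - 3*t - 10) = (t - 3)*(t + 2)*(t + 4)^2*(t - 5)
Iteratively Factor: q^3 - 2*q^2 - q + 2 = (q + 1)*(q^2 - 3*q + 2) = (q - 2)*(q + 1)*(q - 1)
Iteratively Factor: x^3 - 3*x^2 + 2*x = (x - 1)*(x^2 - 2*x) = x*(x - 1)*(x - 2)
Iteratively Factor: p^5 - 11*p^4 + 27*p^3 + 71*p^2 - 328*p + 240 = (p - 4)*(p^4 - 7*p^3 - p^2 + 67*p - 60) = (p - 4)*(p - 1)*(p^3 - 6*p^2 - 7*p + 60) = (p - 4)^2*(p - 1)*(p^2 - 2*p - 15) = (p - 4)^2*(p - 1)*(p + 3)*(p - 5)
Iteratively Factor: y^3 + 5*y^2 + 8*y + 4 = (y + 2)*(y^2 + 3*y + 2) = (y + 2)^2*(y + 1)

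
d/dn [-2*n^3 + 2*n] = 2 - 6*n^2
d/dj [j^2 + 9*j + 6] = 2*j + 9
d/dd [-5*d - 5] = -5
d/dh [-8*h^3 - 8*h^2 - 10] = 8*h*(-3*h - 2)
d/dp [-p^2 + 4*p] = 4 - 2*p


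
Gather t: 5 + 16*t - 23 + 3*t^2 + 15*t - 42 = 3*t^2 + 31*t - 60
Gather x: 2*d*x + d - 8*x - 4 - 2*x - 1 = d + x*(2*d - 10) - 5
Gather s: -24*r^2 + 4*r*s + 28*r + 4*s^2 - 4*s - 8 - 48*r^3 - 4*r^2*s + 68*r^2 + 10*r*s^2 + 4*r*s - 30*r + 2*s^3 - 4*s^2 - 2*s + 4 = -48*r^3 + 44*r^2 + 10*r*s^2 - 2*r + 2*s^3 + s*(-4*r^2 + 8*r - 6) - 4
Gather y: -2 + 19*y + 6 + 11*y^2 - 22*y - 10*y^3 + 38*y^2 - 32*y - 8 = -10*y^3 + 49*y^2 - 35*y - 4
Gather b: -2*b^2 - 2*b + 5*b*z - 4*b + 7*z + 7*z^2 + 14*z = -2*b^2 + b*(5*z - 6) + 7*z^2 + 21*z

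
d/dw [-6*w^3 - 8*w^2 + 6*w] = -18*w^2 - 16*w + 6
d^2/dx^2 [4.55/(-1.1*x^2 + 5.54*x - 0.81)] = (11.011*x^2 - 55.4554*x - 4.55*(2.2*x - 5.54)*(4.4*x - 11.08) + 8.1081)/(1.1*x^2 - 5.54*x + 0.81)^3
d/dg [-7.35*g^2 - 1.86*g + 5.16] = -14.7*g - 1.86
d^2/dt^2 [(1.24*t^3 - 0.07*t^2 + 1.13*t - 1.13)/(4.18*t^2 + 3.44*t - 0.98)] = (2.8421709430404e-14*t^5 + 5.6843418860808e-14*t^4 + 81.007112*t^3 - 145.265088*t^2 - 62.572008*t - 28.517344)/(73.034632*t^6 + 180.315168*t^5 + 97.024488*t^4 - 43.842112*t^3 - 22.747368*t^2 + 9.911328*t - 0.941192)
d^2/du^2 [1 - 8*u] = 0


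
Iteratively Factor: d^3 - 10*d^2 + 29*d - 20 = (d - 5)*(d^2 - 5*d + 4) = (d - 5)*(d - 4)*(d - 1)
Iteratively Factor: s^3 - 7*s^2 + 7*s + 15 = (s - 5)*(s^2 - 2*s - 3) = (s - 5)*(s - 3)*(s + 1)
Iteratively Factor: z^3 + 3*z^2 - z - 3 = (z + 3)*(z^2 - 1) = (z - 1)*(z + 3)*(z + 1)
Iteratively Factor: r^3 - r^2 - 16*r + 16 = (r + 4)*(r^2 - 5*r + 4) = (r - 1)*(r + 4)*(r - 4)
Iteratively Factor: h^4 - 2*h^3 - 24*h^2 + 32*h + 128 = (h - 4)*(h^3 + 2*h^2 - 16*h - 32) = (h - 4)*(h + 2)*(h^2 - 16) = (h - 4)*(h + 2)*(h + 4)*(h - 4)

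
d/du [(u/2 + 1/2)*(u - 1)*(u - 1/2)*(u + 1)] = 2*u^3 + 3*u^2/4 - 3*u/2 - 1/4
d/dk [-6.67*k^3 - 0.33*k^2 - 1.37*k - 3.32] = -20.01*k^2 - 0.66*k - 1.37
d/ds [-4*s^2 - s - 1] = -8*s - 1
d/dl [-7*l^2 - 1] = -14*l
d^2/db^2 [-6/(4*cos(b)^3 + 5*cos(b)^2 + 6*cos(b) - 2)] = 12*(-4*(6*cos(b)^2 + 5*cos(b) + 3)^2*sin(b)^2 - 72*cos(b)^6 - 130*cos(b)^5 - 122*cos(b)^4 + 41*cos(b)^3 + 99*cos(b)^2 + 12*cos(b) - 10)/(4*cos(b)^3 + 5*cos(b)^2 + 6*cos(b) - 2)^3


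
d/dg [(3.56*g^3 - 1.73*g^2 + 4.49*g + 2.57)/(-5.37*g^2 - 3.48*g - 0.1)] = (-19.1172*g^4 - 24.7776*g^3 + 29.0637*g^2 + 27.9478*g + 8.4946)/(28.8369*g^4 + 37.3752*g^3 + 13.1844*g^2 + 0.696*g + 0.01)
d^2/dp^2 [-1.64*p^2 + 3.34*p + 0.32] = -3.28000000000000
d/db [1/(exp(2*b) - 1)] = -1/(2*sinh(b)^2)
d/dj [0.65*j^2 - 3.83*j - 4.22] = 1.3*j - 3.83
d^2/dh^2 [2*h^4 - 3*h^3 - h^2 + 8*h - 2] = 24*h^2 - 18*h - 2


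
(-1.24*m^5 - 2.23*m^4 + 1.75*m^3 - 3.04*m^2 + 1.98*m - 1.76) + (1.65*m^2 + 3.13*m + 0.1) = -1.24*m^5 - 2.23*m^4 + 1.75*m^3 - 1.39*m^2 + 5.11*m - 1.66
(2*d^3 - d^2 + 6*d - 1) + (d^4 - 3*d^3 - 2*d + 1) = d^4 - d^3 - d^2 + 4*d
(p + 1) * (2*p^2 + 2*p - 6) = 2*p^3 + 4*p^2 - 4*p - 6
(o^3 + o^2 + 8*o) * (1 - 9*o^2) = -9*o^5 - 9*o^4 - 71*o^3 + o^2 + 8*o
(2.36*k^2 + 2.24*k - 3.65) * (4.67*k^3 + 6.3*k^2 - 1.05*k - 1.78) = 11.0212*k^5 + 25.3288*k^4 - 5.4115*k^3 - 29.5478*k^2 - 0.154700000000001*k + 6.497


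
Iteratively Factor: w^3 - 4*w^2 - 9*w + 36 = (w - 3)*(w^2 - w - 12) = (w - 3)*(w + 3)*(w - 4)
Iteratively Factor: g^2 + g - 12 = (g + 4)*(g - 3)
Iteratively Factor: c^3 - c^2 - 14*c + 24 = (c - 3)*(c^2 + 2*c - 8) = (c - 3)*(c - 2)*(c + 4)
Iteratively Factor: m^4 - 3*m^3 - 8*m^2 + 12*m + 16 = (m + 1)*(m^3 - 4*m^2 - 4*m + 16) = (m - 4)*(m + 1)*(m^2 - 4) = (m - 4)*(m + 1)*(m + 2)*(m - 2)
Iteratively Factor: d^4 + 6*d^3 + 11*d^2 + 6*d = (d + 2)*(d^3 + 4*d^2 + 3*d) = d*(d + 2)*(d^2 + 4*d + 3) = d*(d + 1)*(d + 2)*(d + 3)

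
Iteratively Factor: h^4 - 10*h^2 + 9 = (h + 3)*(h^3 - 3*h^2 - h + 3) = (h - 1)*(h + 3)*(h^2 - 2*h - 3) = (h - 3)*(h - 1)*(h + 3)*(h + 1)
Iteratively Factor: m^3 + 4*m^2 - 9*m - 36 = (m + 3)*(m^2 + m - 12) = (m - 3)*(m + 3)*(m + 4)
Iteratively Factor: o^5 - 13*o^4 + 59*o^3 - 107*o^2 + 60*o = (o - 5)*(o^4 - 8*o^3 + 19*o^2 - 12*o) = o*(o - 5)*(o^3 - 8*o^2 + 19*o - 12) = o*(o - 5)*(o - 3)*(o^2 - 5*o + 4) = o*(o - 5)*(o - 4)*(o - 3)*(o - 1)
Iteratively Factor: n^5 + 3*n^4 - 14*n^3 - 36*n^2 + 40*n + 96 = (n + 2)*(n^4 + n^3 - 16*n^2 - 4*n + 48) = (n + 2)^2*(n^3 - n^2 - 14*n + 24) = (n - 3)*(n + 2)^2*(n^2 + 2*n - 8) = (n - 3)*(n + 2)^2*(n + 4)*(n - 2)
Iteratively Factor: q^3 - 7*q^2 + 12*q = (q)*(q^2 - 7*q + 12) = q*(q - 3)*(q - 4)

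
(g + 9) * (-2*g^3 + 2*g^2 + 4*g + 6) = -2*g^4 - 16*g^3 + 22*g^2 + 42*g + 54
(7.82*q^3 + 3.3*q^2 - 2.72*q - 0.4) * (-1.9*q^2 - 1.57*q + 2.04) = -14.858*q^5 - 18.5474*q^4 + 15.9398*q^3 + 11.7624*q^2 - 4.9208*q - 0.816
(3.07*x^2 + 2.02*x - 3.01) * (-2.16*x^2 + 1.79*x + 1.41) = -6.6312*x^4 + 1.1321*x^3 + 14.4461*x^2 - 2.5397*x - 4.2441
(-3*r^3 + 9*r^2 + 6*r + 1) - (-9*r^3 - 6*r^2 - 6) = 6*r^3 + 15*r^2 + 6*r + 7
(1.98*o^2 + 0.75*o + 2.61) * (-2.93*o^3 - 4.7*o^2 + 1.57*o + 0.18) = -5.8014*o^5 - 11.5035*o^4 - 8.0637*o^3 - 10.7331*o^2 + 4.2327*o + 0.4698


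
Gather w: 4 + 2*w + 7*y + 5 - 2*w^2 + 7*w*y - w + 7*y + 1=-2*w^2 + w*(7*y + 1) + 14*y + 10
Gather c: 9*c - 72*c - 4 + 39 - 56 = -63*c - 21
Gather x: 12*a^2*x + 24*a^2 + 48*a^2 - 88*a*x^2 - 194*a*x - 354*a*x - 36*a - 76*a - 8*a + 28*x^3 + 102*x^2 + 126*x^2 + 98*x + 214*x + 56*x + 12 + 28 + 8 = 72*a^2 - 120*a + 28*x^3 + x^2*(228 - 88*a) + x*(12*a^2 - 548*a + 368) + 48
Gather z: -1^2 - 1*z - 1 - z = -2*z - 2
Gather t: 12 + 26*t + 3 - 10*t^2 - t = -10*t^2 + 25*t + 15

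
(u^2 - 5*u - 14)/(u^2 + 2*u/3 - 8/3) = 3*(u - 7)/(3*u - 4)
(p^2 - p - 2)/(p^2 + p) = (p - 2)/p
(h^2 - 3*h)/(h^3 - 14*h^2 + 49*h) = (h - 3)/(h^2 - 14*h + 49)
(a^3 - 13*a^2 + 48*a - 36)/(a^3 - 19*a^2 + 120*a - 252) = (a - 1)/(a - 7)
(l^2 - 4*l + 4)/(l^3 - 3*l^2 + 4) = 1/(l + 1)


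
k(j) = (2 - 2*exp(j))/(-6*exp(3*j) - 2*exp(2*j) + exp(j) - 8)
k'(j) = (2 - 2*exp(j))*(18*exp(3*j) + 4*exp(2*j) - exp(j))/(-6*exp(3*j) - 2*exp(2*j) + exp(j) - 8)^2 - 2*exp(j)/(-6*exp(3*j) - 2*exp(2*j) + exp(j) - 8) = 2*((1 - exp(j))*(18*exp(2*j) + 4*exp(j) - 1) + 6*exp(3*j) + 2*exp(2*j) - exp(j) + 8)*exp(j)/(6*exp(3*j) + 2*exp(2*j) - exp(j) + 8)^2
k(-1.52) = -0.20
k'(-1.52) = 0.06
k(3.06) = 0.00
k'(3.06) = -0.00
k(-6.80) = -0.25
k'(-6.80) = 0.00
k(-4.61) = -0.25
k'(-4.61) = 0.00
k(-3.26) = -0.24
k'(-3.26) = 0.01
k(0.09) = 0.01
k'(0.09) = 0.11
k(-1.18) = -0.17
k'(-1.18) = 0.09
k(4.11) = 0.00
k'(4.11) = -0.00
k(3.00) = 0.00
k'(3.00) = 0.00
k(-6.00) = -0.25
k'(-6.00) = 0.00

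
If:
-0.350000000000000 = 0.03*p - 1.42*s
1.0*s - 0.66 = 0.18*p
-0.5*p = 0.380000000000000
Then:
No Solution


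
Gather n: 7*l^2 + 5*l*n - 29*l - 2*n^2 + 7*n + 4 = 7*l^2 - 29*l - 2*n^2 + n*(5*l + 7) + 4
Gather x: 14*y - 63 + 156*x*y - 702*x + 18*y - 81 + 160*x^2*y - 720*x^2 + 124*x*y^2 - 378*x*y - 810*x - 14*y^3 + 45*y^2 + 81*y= x^2*(160*y - 720) + x*(124*y^2 - 222*y - 1512) - 14*y^3 + 45*y^2 + 113*y - 144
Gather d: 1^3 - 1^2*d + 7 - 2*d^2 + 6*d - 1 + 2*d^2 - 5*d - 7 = 0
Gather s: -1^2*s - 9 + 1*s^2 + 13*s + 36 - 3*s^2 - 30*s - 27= -2*s^2 - 18*s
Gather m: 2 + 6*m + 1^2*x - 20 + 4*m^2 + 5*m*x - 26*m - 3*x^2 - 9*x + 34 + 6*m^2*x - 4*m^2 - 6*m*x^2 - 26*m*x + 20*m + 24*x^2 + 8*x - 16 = 6*m^2*x + m*(-6*x^2 - 21*x) + 21*x^2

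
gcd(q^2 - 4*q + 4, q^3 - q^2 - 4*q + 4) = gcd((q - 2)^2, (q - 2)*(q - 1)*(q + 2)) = q - 2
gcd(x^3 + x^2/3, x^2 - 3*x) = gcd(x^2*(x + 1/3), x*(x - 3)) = x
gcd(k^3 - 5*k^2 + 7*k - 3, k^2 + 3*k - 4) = k - 1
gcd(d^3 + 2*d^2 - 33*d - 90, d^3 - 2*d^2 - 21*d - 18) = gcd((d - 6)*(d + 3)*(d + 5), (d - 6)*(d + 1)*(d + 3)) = d^2 - 3*d - 18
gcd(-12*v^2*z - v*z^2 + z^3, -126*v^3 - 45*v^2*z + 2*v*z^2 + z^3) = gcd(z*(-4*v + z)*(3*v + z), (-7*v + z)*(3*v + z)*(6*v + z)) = 3*v + z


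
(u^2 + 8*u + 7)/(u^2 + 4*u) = (u^2 + 8*u + 7)/(u*(u + 4))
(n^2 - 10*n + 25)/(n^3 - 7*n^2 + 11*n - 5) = (n - 5)/(n^2 - 2*n + 1)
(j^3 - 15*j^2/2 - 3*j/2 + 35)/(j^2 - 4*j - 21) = (j^2 - j/2 - 5)/(j + 3)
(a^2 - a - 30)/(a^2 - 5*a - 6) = (a + 5)/(a + 1)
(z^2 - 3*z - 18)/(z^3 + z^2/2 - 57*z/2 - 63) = 2/(2*z + 7)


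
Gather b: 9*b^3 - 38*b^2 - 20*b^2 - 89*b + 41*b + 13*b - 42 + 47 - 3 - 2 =9*b^3 - 58*b^2 - 35*b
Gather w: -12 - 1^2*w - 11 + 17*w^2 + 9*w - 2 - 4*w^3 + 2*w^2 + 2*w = -4*w^3 + 19*w^2 + 10*w - 25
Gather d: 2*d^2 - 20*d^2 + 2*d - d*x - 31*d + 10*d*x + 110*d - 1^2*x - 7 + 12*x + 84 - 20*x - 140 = -18*d^2 + d*(9*x + 81) - 9*x - 63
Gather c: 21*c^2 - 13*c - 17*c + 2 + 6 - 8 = 21*c^2 - 30*c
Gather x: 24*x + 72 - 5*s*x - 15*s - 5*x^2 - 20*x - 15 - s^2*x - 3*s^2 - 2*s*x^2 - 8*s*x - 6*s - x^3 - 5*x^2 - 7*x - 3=-3*s^2 - 21*s - x^3 + x^2*(-2*s - 10) + x*(-s^2 - 13*s - 3) + 54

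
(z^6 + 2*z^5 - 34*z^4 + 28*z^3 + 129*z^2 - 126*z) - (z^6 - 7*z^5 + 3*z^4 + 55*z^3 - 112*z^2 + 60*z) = 9*z^5 - 37*z^4 - 27*z^3 + 241*z^2 - 186*z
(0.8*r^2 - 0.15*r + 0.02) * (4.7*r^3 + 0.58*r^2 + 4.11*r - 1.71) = 3.76*r^5 - 0.241*r^4 + 3.295*r^3 - 1.9729*r^2 + 0.3387*r - 0.0342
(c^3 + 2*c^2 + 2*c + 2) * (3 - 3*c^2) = -3*c^5 - 6*c^4 - 3*c^3 + 6*c + 6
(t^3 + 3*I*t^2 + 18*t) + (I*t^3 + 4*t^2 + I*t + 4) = t^3 + I*t^3 + 4*t^2 + 3*I*t^2 + 18*t + I*t + 4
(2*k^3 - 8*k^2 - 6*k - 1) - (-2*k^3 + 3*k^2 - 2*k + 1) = 4*k^3 - 11*k^2 - 4*k - 2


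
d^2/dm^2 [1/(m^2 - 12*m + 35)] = 2*(-m^2 + 12*m + 4*(m - 6)^2 - 35)/(m^2 - 12*m + 35)^3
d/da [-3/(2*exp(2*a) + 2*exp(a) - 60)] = (3*exp(a) + 3/2)*exp(a)/(exp(2*a) + exp(a) - 30)^2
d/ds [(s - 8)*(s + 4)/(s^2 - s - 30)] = (3*s^2 + 4*s + 88)/(s^4 - 2*s^3 - 59*s^2 + 60*s + 900)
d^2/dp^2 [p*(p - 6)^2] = 6*p - 24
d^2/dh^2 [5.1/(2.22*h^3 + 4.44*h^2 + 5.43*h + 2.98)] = (-(67.932*h + 45.288)*(2.22*h^3 + 4.44*h^2 + 5.43*h + 2.98) + 5.1*(6.66*h^2 + 8.88*h + 5.43)*(13.32*h^2 + 17.76*h + 10.86))/(2.22*h^3 + 4.44*h^2 + 5.43*h + 2.98)^3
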